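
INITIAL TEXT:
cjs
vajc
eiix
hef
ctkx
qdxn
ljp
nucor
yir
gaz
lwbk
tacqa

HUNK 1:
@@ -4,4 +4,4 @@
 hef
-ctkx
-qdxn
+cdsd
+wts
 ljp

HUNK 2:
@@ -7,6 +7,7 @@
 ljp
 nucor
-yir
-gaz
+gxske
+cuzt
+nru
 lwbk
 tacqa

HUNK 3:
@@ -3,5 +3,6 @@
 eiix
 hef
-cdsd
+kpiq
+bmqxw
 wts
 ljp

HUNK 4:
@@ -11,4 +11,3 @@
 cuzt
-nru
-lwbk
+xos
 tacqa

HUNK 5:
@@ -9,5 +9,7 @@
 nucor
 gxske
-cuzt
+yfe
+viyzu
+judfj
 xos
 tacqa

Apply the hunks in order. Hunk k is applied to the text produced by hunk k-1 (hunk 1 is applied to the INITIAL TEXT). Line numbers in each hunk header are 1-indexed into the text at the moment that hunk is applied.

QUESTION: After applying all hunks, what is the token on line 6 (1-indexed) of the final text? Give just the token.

Hunk 1: at line 4 remove [ctkx,qdxn] add [cdsd,wts] -> 12 lines: cjs vajc eiix hef cdsd wts ljp nucor yir gaz lwbk tacqa
Hunk 2: at line 7 remove [yir,gaz] add [gxske,cuzt,nru] -> 13 lines: cjs vajc eiix hef cdsd wts ljp nucor gxske cuzt nru lwbk tacqa
Hunk 3: at line 3 remove [cdsd] add [kpiq,bmqxw] -> 14 lines: cjs vajc eiix hef kpiq bmqxw wts ljp nucor gxske cuzt nru lwbk tacqa
Hunk 4: at line 11 remove [nru,lwbk] add [xos] -> 13 lines: cjs vajc eiix hef kpiq bmqxw wts ljp nucor gxske cuzt xos tacqa
Hunk 5: at line 9 remove [cuzt] add [yfe,viyzu,judfj] -> 15 lines: cjs vajc eiix hef kpiq bmqxw wts ljp nucor gxske yfe viyzu judfj xos tacqa
Final line 6: bmqxw

Answer: bmqxw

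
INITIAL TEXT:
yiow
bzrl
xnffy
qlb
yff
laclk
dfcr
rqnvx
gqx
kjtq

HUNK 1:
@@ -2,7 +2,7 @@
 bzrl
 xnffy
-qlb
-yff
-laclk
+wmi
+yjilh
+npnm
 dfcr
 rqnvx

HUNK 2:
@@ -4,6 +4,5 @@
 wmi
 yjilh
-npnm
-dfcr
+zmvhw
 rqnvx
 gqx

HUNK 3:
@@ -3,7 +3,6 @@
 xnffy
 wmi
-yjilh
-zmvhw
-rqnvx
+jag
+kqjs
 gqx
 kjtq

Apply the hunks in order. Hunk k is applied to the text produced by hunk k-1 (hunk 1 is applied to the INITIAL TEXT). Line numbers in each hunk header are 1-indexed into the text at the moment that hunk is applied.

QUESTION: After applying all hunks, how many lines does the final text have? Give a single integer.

Answer: 8

Derivation:
Hunk 1: at line 2 remove [qlb,yff,laclk] add [wmi,yjilh,npnm] -> 10 lines: yiow bzrl xnffy wmi yjilh npnm dfcr rqnvx gqx kjtq
Hunk 2: at line 4 remove [npnm,dfcr] add [zmvhw] -> 9 lines: yiow bzrl xnffy wmi yjilh zmvhw rqnvx gqx kjtq
Hunk 3: at line 3 remove [yjilh,zmvhw,rqnvx] add [jag,kqjs] -> 8 lines: yiow bzrl xnffy wmi jag kqjs gqx kjtq
Final line count: 8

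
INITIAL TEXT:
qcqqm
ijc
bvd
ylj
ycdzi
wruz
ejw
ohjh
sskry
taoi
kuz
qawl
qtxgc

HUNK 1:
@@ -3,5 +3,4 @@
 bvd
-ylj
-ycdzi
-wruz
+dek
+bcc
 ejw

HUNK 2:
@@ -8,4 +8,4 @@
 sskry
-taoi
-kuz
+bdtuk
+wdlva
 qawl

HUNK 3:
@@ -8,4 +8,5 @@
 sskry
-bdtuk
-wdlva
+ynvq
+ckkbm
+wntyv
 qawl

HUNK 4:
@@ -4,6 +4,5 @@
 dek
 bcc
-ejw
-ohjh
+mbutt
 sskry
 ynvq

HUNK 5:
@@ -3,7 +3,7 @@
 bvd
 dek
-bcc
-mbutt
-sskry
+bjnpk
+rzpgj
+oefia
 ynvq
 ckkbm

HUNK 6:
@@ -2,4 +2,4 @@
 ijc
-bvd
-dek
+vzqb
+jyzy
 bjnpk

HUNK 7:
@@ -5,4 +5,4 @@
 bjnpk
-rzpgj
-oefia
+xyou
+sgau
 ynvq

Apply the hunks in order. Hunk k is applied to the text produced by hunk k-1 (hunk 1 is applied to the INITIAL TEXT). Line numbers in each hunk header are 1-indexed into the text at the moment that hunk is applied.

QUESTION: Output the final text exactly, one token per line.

Hunk 1: at line 3 remove [ylj,ycdzi,wruz] add [dek,bcc] -> 12 lines: qcqqm ijc bvd dek bcc ejw ohjh sskry taoi kuz qawl qtxgc
Hunk 2: at line 8 remove [taoi,kuz] add [bdtuk,wdlva] -> 12 lines: qcqqm ijc bvd dek bcc ejw ohjh sskry bdtuk wdlva qawl qtxgc
Hunk 3: at line 8 remove [bdtuk,wdlva] add [ynvq,ckkbm,wntyv] -> 13 lines: qcqqm ijc bvd dek bcc ejw ohjh sskry ynvq ckkbm wntyv qawl qtxgc
Hunk 4: at line 4 remove [ejw,ohjh] add [mbutt] -> 12 lines: qcqqm ijc bvd dek bcc mbutt sskry ynvq ckkbm wntyv qawl qtxgc
Hunk 5: at line 3 remove [bcc,mbutt,sskry] add [bjnpk,rzpgj,oefia] -> 12 lines: qcqqm ijc bvd dek bjnpk rzpgj oefia ynvq ckkbm wntyv qawl qtxgc
Hunk 6: at line 2 remove [bvd,dek] add [vzqb,jyzy] -> 12 lines: qcqqm ijc vzqb jyzy bjnpk rzpgj oefia ynvq ckkbm wntyv qawl qtxgc
Hunk 7: at line 5 remove [rzpgj,oefia] add [xyou,sgau] -> 12 lines: qcqqm ijc vzqb jyzy bjnpk xyou sgau ynvq ckkbm wntyv qawl qtxgc

Answer: qcqqm
ijc
vzqb
jyzy
bjnpk
xyou
sgau
ynvq
ckkbm
wntyv
qawl
qtxgc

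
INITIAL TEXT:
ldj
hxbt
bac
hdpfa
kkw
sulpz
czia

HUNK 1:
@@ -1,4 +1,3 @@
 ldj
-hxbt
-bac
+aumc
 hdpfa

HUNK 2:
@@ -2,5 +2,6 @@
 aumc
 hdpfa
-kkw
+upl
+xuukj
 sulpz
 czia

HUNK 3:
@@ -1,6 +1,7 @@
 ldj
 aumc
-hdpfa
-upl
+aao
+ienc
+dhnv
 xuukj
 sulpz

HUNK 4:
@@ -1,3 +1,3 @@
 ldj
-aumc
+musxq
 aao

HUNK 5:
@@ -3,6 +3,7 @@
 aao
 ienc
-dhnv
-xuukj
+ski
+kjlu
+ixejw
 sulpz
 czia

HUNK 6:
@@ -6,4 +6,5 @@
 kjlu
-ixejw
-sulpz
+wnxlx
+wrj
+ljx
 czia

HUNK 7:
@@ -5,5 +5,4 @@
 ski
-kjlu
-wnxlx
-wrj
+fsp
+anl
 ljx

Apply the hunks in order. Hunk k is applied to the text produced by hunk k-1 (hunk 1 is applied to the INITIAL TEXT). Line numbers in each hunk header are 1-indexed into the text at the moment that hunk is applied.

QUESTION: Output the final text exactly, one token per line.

Answer: ldj
musxq
aao
ienc
ski
fsp
anl
ljx
czia

Derivation:
Hunk 1: at line 1 remove [hxbt,bac] add [aumc] -> 6 lines: ldj aumc hdpfa kkw sulpz czia
Hunk 2: at line 2 remove [kkw] add [upl,xuukj] -> 7 lines: ldj aumc hdpfa upl xuukj sulpz czia
Hunk 3: at line 1 remove [hdpfa,upl] add [aao,ienc,dhnv] -> 8 lines: ldj aumc aao ienc dhnv xuukj sulpz czia
Hunk 4: at line 1 remove [aumc] add [musxq] -> 8 lines: ldj musxq aao ienc dhnv xuukj sulpz czia
Hunk 5: at line 3 remove [dhnv,xuukj] add [ski,kjlu,ixejw] -> 9 lines: ldj musxq aao ienc ski kjlu ixejw sulpz czia
Hunk 6: at line 6 remove [ixejw,sulpz] add [wnxlx,wrj,ljx] -> 10 lines: ldj musxq aao ienc ski kjlu wnxlx wrj ljx czia
Hunk 7: at line 5 remove [kjlu,wnxlx,wrj] add [fsp,anl] -> 9 lines: ldj musxq aao ienc ski fsp anl ljx czia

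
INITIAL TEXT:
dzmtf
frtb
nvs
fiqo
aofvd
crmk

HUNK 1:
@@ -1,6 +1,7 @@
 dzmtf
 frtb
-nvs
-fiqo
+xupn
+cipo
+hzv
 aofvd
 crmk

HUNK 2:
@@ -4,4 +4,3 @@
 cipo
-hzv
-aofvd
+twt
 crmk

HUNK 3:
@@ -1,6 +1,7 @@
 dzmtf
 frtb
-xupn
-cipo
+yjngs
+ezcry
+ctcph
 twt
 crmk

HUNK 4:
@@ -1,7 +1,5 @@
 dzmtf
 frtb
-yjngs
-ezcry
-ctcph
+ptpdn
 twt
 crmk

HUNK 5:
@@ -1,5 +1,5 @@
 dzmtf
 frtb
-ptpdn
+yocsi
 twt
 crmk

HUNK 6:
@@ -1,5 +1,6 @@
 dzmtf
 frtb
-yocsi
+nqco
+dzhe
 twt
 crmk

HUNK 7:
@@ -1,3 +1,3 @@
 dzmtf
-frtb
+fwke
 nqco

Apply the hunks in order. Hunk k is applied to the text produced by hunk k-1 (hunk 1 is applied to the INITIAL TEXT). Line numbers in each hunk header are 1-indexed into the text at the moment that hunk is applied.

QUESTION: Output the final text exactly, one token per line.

Answer: dzmtf
fwke
nqco
dzhe
twt
crmk

Derivation:
Hunk 1: at line 1 remove [nvs,fiqo] add [xupn,cipo,hzv] -> 7 lines: dzmtf frtb xupn cipo hzv aofvd crmk
Hunk 2: at line 4 remove [hzv,aofvd] add [twt] -> 6 lines: dzmtf frtb xupn cipo twt crmk
Hunk 3: at line 1 remove [xupn,cipo] add [yjngs,ezcry,ctcph] -> 7 lines: dzmtf frtb yjngs ezcry ctcph twt crmk
Hunk 4: at line 1 remove [yjngs,ezcry,ctcph] add [ptpdn] -> 5 lines: dzmtf frtb ptpdn twt crmk
Hunk 5: at line 1 remove [ptpdn] add [yocsi] -> 5 lines: dzmtf frtb yocsi twt crmk
Hunk 6: at line 1 remove [yocsi] add [nqco,dzhe] -> 6 lines: dzmtf frtb nqco dzhe twt crmk
Hunk 7: at line 1 remove [frtb] add [fwke] -> 6 lines: dzmtf fwke nqco dzhe twt crmk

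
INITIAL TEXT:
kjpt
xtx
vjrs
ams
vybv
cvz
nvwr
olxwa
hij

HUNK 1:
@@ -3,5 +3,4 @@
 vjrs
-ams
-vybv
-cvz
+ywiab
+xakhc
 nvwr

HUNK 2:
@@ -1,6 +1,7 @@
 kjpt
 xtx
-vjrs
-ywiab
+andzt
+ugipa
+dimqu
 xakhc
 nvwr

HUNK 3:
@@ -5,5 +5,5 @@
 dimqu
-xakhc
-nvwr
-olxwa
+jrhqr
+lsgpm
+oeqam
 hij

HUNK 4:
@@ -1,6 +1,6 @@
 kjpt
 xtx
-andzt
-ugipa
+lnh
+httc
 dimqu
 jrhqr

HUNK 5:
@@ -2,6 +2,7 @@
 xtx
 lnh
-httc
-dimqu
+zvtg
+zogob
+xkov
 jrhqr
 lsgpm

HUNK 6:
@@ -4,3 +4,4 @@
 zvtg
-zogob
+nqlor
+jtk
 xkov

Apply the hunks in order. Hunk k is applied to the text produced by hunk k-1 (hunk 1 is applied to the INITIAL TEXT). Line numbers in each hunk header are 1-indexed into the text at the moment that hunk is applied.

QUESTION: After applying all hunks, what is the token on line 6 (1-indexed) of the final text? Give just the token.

Answer: jtk

Derivation:
Hunk 1: at line 3 remove [ams,vybv,cvz] add [ywiab,xakhc] -> 8 lines: kjpt xtx vjrs ywiab xakhc nvwr olxwa hij
Hunk 2: at line 1 remove [vjrs,ywiab] add [andzt,ugipa,dimqu] -> 9 lines: kjpt xtx andzt ugipa dimqu xakhc nvwr olxwa hij
Hunk 3: at line 5 remove [xakhc,nvwr,olxwa] add [jrhqr,lsgpm,oeqam] -> 9 lines: kjpt xtx andzt ugipa dimqu jrhqr lsgpm oeqam hij
Hunk 4: at line 1 remove [andzt,ugipa] add [lnh,httc] -> 9 lines: kjpt xtx lnh httc dimqu jrhqr lsgpm oeqam hij
Hunk 5: at line 2 remove [httc,dimqu] add [zvtg,zogob,xkov] -> 10 lines: kjpt xtx lnh zvtg zogob xkov jrhqr lsgpm oeqam hij
Hunk 6: at line 4 remove [zogob] add [nqlor,jtk] -> 11 lines: kjpt xtx lnh zvtg nqlor jtk xkov jrhqr lsgpm oeqam hij
Final line 6: jtk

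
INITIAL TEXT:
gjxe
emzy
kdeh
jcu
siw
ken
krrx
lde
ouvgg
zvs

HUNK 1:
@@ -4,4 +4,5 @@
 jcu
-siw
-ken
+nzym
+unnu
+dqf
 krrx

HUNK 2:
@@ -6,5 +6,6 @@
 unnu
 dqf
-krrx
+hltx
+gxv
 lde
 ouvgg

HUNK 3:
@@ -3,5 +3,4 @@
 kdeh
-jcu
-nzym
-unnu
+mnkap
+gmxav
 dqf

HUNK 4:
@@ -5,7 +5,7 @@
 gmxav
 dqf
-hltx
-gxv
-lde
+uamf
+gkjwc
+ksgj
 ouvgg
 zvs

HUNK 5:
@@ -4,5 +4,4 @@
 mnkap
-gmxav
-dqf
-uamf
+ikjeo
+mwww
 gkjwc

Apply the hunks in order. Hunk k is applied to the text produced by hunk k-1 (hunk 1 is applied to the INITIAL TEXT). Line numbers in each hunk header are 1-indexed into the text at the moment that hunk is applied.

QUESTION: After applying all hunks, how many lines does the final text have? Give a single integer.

Answer: 10

Derivation:
Hunk 1: at line 4 remove [siw,ken] add [nzym,unnu,dqf] -> 11 lines: gjxe emzy kdeh jcu nzym unnu dqf krrx lde ouvgg zvs
Hunk 2: at line 6 remove [krrx] add [hltx,gxv] -> 12 lines: gjxe emzy kdeh jcu nzym unnu dqf hltx gxv lde ouvgg zvs
Hunk 3: at line 3 remove [jcu,nzym,unnu] add [mnkap,gmxav] -> 11 lines: gjxe emzy kdeh mnkap gmxav dqf hltx gxv lde ouvgg zvs
Hunk 4: at line 5 remove [hltx,gxv,lde] add [uamf,gkjwc,ksgj] -> 11 lines: gjxe emzy kdeh mnkap gmxav dqf uamf gkjwc ksgj ouvgg zvs
Hunk 5: at line 4 remove [gmxav,dqf,uamf] add [ikjeo,mwww] -> 10 lines: gjxe emzy kdeh mnkap ikjeo mwww gkjwc ksgj ouvgg zvs
Final line count: 10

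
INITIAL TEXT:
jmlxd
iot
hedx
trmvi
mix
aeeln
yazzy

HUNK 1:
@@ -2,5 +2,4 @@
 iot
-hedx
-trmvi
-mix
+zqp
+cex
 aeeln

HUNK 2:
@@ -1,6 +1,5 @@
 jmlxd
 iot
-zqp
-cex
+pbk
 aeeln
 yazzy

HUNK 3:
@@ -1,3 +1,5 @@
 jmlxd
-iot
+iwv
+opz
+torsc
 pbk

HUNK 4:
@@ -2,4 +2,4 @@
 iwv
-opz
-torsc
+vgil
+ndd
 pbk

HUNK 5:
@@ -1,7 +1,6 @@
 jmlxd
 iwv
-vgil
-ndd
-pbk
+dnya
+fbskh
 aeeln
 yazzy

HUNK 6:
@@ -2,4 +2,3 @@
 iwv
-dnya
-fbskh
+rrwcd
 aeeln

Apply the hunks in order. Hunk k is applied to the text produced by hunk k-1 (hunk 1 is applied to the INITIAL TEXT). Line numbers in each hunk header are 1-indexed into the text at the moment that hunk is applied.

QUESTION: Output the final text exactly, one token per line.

Hunk 1: at line 2 remove [hedx,trmvi,mix] add [zqp,cex] -> 6 lines: jmlxd iot zqp cex aeeln yazzy
Hunk 2: at line 1 remove [zqp,cex] add [pbk] -> 5 lines: jmlxd iot pbk aeeln yazzy
Hunk 3: at line 1 remove [iot] add [iwv,opz,torsc] -> 7 lines: jmlxd iwv opz torsc pbk aeeln yazzy
Hunk 4: at line 2 remove [opz,torsc] add [vgil,ndd] -> 7 lines: jmlxd iwv vgil ndd pbk aeeln yazzy
Hunk 5: at line 1 remove [vgil,ndd,pbk] add [dnya,fbskh] -> 6 lines: jmlxd iwv dnya fbskh aeeln yazzy
Hunk 6: at line 2 remove [dnya,fbskh] add [rrwcd] -> 5 lines: jmlxd iwv rrwcd aeeln yazzy

Answer: jmlxd
iwv
rrwcd
aeeln
yazzy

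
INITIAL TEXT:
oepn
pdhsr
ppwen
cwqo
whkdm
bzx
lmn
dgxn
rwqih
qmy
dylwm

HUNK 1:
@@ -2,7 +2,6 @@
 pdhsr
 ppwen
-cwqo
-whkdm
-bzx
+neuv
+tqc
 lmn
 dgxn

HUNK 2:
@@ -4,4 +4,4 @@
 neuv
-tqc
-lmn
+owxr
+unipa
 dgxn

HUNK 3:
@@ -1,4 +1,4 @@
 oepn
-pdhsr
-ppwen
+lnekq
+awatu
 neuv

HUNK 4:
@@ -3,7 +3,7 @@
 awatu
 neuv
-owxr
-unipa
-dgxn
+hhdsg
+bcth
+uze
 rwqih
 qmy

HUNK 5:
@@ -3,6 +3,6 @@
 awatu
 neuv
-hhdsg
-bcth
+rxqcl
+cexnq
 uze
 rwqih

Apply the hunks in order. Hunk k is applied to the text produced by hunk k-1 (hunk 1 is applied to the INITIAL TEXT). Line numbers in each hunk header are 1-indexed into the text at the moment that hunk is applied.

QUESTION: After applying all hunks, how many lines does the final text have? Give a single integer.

Hunk 1: at line 2 remove [cwqo,whkdm,bzx] add [neuv,tqc] -> 10 lines: oepn pdhsr ppwen neuv tqc lmn dgxn rwqih qmy dylwm
Hunk 2: at line 4 remove [tqc,lmn] add [owxr,unipa] -> 10 lines: oepn pdhsr ppwen neuv owxr unipa dgxn rwqih qmy dylwm
Hunk 3: at line 1 remove [pdhsr,ppwen] add [lnekq,awatu] -> 10 lines: oepn lnekq awatu neuv owxr unipa dgxn rwqih qmy dylwm
Hunk 4: at line 3 remove [owxr,unipa,dgxn] add [hhdsg,bcth,uze] -> 10 lines: oepn lnekq awatu neuv hhdsg bcth uze rwqih qmy dylwm
Hunk 5: at line 3 remove [hhdsg,bcth] add [rxqcl,cexnq] -> 10 lines: oepn lnekq awatu neuv rxqcl cexnq uze rwqih qmy dylwm
Final line count: 10

Answer: 10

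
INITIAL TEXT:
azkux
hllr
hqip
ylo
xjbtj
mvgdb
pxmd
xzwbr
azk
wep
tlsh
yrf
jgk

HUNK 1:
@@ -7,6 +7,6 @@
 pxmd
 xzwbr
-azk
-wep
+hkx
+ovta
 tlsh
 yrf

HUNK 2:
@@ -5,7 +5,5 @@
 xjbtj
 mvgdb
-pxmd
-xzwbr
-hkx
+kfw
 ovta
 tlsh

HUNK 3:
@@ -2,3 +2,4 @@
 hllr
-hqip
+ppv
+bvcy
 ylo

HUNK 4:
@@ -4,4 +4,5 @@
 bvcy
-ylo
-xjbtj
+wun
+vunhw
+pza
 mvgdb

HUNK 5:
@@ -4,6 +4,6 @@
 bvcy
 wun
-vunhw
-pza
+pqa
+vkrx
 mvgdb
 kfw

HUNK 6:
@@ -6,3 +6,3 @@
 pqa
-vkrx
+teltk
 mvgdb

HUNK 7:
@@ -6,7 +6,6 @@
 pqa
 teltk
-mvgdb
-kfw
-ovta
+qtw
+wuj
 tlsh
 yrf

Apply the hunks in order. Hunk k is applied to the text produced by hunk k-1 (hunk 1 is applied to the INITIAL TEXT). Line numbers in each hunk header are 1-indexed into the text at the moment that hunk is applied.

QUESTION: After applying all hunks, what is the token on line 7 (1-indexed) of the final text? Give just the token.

Answer: teltk

Derivation:
Hunk 1: at line 7 remove [azk,wep] add [hkx,ovta] -> 13 lines: azkux hllr hqip ylo xjbtj mvgdb pxmd xzwbr hkx ovta tlsh yrf jgk
Hunk 2: at line 5 remove [pxmd,xzwbr,hkx] add [kfw] -> 11 lines: azkux hllr hqip ylo xjbtj mvgdb kfw ovta tlsh yrf jgk
Hunk 3: at line 2 remove [hqip] add [ppv,bvcy] -> 12 lines: azkux hllr ppv bvcy ylo xjbtj mvgdb kfw ovta tlsh yrf jgk
Hunk 4: at line 4 remove [ylo,xjbtj] add [wun,vunhw,pza] -> 13 lines: azkux hllr ppv bvcy wun vunhw pza mvgdb kfw ovta tlsh yrf jgk
Hunk 5: at line 4 remove [vunhw,pza] add [pqa,vkrx] -> 13 lines: azkux hllr ppv bvcy wun pqa vkrx mvgdb kfw ovta tlsh yrf jgk
Hunk 6: at line 6 remove [vkrx] add [teltk] -> 13 lines: azkux hllr ppv bvcy wun pqa teltk mvgdb kfw ovta tlsh yrf jgk
Hunk 7: at line 6 remove [mvgdb,kfw,ovta] add [qtw,wuj] -> 12 lines: azkux hllr ppv bvcy wun pqa teltk qtw wuj tlsh yrf jgk
Final line 7: teltk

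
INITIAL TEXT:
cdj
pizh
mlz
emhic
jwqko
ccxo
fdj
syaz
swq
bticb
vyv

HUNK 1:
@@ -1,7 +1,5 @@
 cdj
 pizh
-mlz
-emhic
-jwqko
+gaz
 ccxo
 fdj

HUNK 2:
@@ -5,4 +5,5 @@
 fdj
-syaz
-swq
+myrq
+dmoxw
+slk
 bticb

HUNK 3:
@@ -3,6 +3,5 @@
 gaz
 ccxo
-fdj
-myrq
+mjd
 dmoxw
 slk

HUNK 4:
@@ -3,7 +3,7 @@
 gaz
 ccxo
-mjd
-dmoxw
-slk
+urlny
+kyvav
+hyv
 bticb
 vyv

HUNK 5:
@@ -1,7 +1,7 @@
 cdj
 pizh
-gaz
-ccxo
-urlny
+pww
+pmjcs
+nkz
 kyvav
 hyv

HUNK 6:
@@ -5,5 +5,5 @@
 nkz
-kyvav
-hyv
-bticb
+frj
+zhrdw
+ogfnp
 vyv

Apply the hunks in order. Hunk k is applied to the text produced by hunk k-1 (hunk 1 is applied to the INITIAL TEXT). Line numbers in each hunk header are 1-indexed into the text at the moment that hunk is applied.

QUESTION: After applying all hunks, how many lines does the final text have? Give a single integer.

Hunk 1: at line 1 remove [mlz,emhic,jwqko] add [gaz] -> 9 lines: cdj pizh gaz ccxo fdj syaz swq bticb vyv
Hunk 2: at line 5 remove [syaz,swq] add [myrq,dmoxw,slk] -> 10 lines: cdj pizh gaz ccxo fdj myrq dmoxw slk bticb vyv
Hunk 3: at line 3 remove [fdj,myrq] add [mjd] -> 9 lines: cdj pizh gaz ccxo mjd dmoxw slk bticb vyv
Hunk 4: at line 3 remove [mjd,dmoxw,slk] add [urlny,kyvav,hyv] -> 9 lines: cdj pizh gaz ccxo urlny kyvav hyv bticb vyv
Hunk 5: at line 1 remove [gaz,ccxo,urlny] add [pww,pmjcs,nkz] -> 9 lines: cdj pizh pww pmjcs nkz kyvav hyv bticb vyv
Hunk 6: at line 5 remove [kyvav,hyv,bticb] add [frj,zhrdw,ogfnp] -> 9 lines: cdj pizh pww pmjcs nkz frj zhrdw ogfnp vyv
Final line count: 9

Answer: 9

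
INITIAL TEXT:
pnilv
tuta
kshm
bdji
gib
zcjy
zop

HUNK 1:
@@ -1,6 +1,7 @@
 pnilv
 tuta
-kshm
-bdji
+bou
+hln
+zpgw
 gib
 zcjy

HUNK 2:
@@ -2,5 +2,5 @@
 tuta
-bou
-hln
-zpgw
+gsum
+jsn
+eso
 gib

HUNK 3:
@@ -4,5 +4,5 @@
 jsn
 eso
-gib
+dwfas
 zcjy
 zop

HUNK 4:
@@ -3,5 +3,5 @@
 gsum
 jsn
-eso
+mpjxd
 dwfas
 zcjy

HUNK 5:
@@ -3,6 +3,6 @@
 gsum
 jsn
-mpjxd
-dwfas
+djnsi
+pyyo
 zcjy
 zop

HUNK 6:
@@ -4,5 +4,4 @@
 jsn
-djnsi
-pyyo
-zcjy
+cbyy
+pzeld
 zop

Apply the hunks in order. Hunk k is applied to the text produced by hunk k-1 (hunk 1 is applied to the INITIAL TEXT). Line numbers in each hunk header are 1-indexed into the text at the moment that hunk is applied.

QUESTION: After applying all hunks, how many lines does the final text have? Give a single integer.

Answer: 7

Derivation:
Hunk 1: at line 1 remove [kshm,bdji] add [bou,hln,zpgw] -> 8 lines: pnilv tuta bou hln zpgw gib zcjy zop
Hunk 2: at line 2 remove [bou,hln,zpgw] add [gsum,jsn,eso] -> 8 lines: pnilv tuta gsum jsn eso gib zcjy zop
Hunk 3: at line 4 remove [gib] add [dwfas] -> 8 lines: pnilv tuta gsum jsn eso dwfas zcjy zop
Hunk 4: at line 3 remove [eso] add [mpjxd] -> 8 lines: pnilv tuta gsum jsn mpjxd dwfas zcjy zop
Hunk 5: at line 3 remove [mpjxd,dwfas] add [djnsi,pyyo] -> 8 lines: pnilv tuta gsum jsn djnsi pyyo zcjy zop
Hunk 6: at line 4 remove [djnsi,pyyo,zcjy] add [cbyy,pzeld] -> 7 lines: pnilv tuta gsum jsn cbyy pzeld zop
Final line count: 7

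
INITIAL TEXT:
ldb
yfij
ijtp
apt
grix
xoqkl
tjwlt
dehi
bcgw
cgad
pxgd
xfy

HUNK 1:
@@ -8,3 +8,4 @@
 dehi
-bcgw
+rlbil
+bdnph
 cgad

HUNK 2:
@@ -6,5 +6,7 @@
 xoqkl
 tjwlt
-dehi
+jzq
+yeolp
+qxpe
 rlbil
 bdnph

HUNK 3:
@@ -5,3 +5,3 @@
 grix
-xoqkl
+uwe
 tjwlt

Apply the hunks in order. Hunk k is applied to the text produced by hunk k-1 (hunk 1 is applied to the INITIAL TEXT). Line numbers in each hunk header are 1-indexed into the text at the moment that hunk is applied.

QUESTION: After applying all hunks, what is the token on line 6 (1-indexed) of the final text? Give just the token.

Answer: uwe

Derivation:
Hunk 1: at line 8 remove [bcgw] add [rlbil,bdnph] -> 13 lines: ldb yfij ijtp apt grix xoqkl tjwlt dehi rlbil bdnph cgad pxgd xfy
Hunk 2: at line 6 remove [dehi] add [jzq,yeolp,qxpe] -> 15 lines: ldb yfij ijtp apt grix xoqkl tjwlt jzq yeolp qxpe rlbil bdnph cgad pxgd xfy
Hunk 3: at line 5 remove [xoqkl] add [uwe] -> 15 lines: ldb yfij ijtp apt grix uwe tjwlt jzq yeolp qxpe rlbil bdnph cgad pxgd xfy
Final line 6: uwe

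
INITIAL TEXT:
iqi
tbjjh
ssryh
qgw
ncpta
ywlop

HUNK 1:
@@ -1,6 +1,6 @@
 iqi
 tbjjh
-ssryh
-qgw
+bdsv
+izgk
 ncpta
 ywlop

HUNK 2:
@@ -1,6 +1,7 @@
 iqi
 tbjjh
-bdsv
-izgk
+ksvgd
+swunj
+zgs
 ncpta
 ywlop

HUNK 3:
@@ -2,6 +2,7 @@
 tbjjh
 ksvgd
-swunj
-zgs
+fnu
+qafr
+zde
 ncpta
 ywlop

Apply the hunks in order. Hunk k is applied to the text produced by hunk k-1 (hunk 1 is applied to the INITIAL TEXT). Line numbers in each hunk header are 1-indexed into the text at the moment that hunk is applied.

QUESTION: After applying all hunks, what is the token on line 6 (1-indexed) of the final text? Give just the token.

Answer: zde

Derivation:
Hunk 1: at line 1 remove [ssryh,qgw] add [bdsv,izgk] -> 6 lines: iqi tbjjh bdsv izgk ncpta ywlop
Hunk 2: at line 1 remove [bdsv,izgk] add [ksvgd,swunj,zgs] -> 7 lines: iqi tbjjh ksvgd swunj zgs ncpta ywlop
Hunk 3: at line 2 remove [swunj,zgs] add [fnu,qafr,zde] -> 8 lines: iqi tbjjh ksvgd fnu qafr zde ncpta ywlop
Final line 6: zde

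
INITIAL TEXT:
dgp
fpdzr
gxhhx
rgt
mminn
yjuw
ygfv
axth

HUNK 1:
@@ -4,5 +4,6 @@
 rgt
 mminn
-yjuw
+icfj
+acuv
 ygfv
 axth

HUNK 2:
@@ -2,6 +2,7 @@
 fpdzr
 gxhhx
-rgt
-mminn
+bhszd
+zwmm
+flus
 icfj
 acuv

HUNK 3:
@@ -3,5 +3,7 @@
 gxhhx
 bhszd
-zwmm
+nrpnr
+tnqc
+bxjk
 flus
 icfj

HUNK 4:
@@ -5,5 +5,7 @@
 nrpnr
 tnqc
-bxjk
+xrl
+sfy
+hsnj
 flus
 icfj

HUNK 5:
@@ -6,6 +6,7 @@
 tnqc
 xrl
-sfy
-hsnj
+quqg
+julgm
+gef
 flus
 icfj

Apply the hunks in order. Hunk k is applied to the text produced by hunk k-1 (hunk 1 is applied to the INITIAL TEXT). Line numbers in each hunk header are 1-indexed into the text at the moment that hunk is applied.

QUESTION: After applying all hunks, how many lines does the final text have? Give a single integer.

Answer: 15

Derivation:
Hunk 1: at line 4 remove [yjuw] add [icfj,acuv] -> 9 lines: dgp fpdzr gxhhx rgt mminn icfj acuv ygfv axth
Hunk 2: at line 2 remove [rgt,mminn] add [bhszd,zwmm,flus] -> 10 lines: dgp fpdzr gxhhx bhszd zwmm flus icfj acuv ygfv axth
Hunk 3: at line 3 remove [zwmm] add [nrpnr,tnqc,bxjk] -> 12 lines: dgp fpdzr gxhhx bhszd nrpnr tnqc bxjk flus icfj acuv ygfv axth
Hunk 4: at line 5 remove [bxjk] add [xrl,sfy,hsnj] -> 14 lines: dgp fpdzr gxhhx bhszd nrpnr tnqc xrl sfy hsnj flus icfj acuv ygfv axth
Hunk 5: at line 6 remove [sfy,hsnj] add [quqg,julgm,gef] -> 15 lines: dgp fpdzr gxhhx bhszd nrpnr tnqc xrl quqg julgm gef flus icfj acuv ygfv axth
Final line count: 15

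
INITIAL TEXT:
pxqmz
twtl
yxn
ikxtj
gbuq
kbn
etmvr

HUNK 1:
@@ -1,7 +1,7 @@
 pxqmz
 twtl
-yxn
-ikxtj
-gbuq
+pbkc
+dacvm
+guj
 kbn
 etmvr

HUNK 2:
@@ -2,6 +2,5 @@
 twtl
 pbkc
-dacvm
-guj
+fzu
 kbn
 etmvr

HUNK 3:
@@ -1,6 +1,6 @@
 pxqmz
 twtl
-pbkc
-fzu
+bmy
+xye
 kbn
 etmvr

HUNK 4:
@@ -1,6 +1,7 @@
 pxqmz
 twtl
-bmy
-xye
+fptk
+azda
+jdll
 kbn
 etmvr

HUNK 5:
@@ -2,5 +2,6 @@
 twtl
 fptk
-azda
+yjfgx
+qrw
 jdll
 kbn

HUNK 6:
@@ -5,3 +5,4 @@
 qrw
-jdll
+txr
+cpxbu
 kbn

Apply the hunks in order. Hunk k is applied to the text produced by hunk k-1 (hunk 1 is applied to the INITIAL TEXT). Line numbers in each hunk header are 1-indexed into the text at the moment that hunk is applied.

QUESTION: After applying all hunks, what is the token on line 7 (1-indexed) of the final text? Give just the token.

Hunk 1: at line 1 remove [yxn,ikxtj,gbuq] add [pbkc,dacvm,guj] -> 7 lines: pxqmz twtl pbkc dacvm guj kbn etmvr
Hunk 2: at line 2 remove [dacvm,guj] add [fzu] -> 6 lines: pxqmz twtl pbkc fzu kbn etmvr
Hunk 3: at line 1 remove [pbkc,fzu] add [bmy,xye] -> 6 lines: pxqmz twtl bmy xye kbn etmvr
Hunk 4: at line 1 remove [bmy,xye] add [fptk,azda,jdll] -> 7 lines: pxqmz twtl fptk azda jdll kbn etmvr
Hunk 5: at line 2 remove [azda] add [yjfgx,qrw] -> 8 lines: pxqmz twtl fptk yjfgx qrw jdll kbn etmvr
Hunk 6: at line 5 remove [jdll] add [txr,cpxbu] -> 9 lines: pxqmz twtl fptk yjfgx qrw txr cpxbu kbn etmvr
Final line 7: cpxbu

Answer: cpxbu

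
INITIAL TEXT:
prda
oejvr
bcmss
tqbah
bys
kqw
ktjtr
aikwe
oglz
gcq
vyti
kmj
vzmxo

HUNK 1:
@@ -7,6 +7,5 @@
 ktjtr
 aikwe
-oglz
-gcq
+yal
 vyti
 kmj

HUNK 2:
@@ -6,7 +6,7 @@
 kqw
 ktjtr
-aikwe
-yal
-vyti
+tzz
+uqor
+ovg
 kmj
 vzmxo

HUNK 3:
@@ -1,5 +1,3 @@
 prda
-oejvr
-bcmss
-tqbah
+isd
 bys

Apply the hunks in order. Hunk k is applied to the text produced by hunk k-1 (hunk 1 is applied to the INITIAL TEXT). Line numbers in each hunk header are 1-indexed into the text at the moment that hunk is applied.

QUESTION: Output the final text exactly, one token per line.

Answer: prda
isd
bys
kqw
ktjtr
tzz
uqor
ovg
kmj
vzmxo

Derivation:
Hunk 1: at line 7 remove [oglz,gcq] add [yal] -> 12 lines: prda oejvr bcmss tqbah bys kqw ktjtr aikwe yal vyti kmj vzmxo
Hunk 2: at line 6 remove [aikwe,yal,vyti] add [tzz,uqor,ovg] -> 12 lines: prda oejvr bcmss tqbah bys kqw ktjtr tzz uqor ovg kmj vzmxo
Hunk 3: at line 1 remove [oejvr,bcmss,tqbah] add [isd] -> 10 lines: prda isd bys kqw ktjtr tzz uqor ovg kmj vzmxo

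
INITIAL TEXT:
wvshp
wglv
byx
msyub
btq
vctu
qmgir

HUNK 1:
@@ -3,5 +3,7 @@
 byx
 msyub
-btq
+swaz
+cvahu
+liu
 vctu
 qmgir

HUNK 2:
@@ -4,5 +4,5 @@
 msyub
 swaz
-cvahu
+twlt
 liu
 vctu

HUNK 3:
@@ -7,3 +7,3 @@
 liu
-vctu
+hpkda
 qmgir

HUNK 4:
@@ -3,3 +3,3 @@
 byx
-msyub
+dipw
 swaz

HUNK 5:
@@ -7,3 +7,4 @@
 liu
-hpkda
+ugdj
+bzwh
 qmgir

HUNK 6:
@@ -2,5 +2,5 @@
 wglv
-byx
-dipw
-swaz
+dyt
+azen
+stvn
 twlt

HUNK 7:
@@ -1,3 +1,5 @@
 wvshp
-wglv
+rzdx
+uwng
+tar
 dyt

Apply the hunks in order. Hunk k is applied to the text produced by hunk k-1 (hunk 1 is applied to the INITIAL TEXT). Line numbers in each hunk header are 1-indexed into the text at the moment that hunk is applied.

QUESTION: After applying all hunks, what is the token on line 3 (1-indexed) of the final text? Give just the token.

Answer: uwng

Derivation:
Hunk 1: at line 3 remove [btq] add [swaz,cvahu,liu] -> 9 lines: wvshp wglv byx msyub swaz cvahu liu vctu qmgir
Hunk 2: at line 4 remove [cvahu] add [twlt] -> 9 lines: wvshp wglv byx msyub swaz twlt liu vctu qmgir
Hunk 3: at line 7 remove [vctu] add [hpkda] -> 9 lines: wvshp wglv byx msyub swaz twlt liu hpkda qmgir
Hunk 4: at line 3 remove [msyub] add [dipw] -> 9 lines: wvshp wglv byx dipw swaz twlt liu hpkda qmgir
Hunk 5: at line 7 remove [hpkda] add [ugdj,bzwh] -> 10 lines: wvshp wglv byx dipw swaz twlt liu ugdj bzwh qmgir
Hunk 6: at line 2 remove [byx,dipw,swaz] add [dyt,azen,stvn] -> 10 lines: wvshp wglv dyt azen stvn twlt liu ugdj bzwh qmgir
Hunk 7: at line 1 remove [wglv] add [rzdx,uwng,tar] -> 12 lines: wvshp rzdx uwng tar dyt azen stvn twlt liu ugdj bzwh qmgir
Final line 3: uwng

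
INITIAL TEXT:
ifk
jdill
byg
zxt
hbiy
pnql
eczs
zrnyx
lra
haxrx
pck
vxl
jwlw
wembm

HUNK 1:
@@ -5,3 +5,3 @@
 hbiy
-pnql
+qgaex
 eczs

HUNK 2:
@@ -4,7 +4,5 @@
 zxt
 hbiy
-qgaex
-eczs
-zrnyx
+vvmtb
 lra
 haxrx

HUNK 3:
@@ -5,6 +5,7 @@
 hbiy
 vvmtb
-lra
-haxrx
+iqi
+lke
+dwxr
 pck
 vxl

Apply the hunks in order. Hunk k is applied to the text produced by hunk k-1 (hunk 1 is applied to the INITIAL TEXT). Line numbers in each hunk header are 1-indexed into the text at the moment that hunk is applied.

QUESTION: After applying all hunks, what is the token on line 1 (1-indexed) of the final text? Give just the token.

Answer: ifk

Derivation:
Hunk 1: at line 5 remove [pnql] add [qgaex] -> 14 lines: ifk jdill byg zxt hbiy qgaex eczs zrnyx lra haxrx pck vxl jwlw wembm
Hunk 2: at line 4 remove [qgaex,eczs,zrnyx] add [vvmtb] -> 12 lines: ifk jdill byg zxt hbiy vvmtb lra haxrx pck vxl jwlw wembm
Hunk 3: at line 5 remove [lra,haxrx] add [iqi,lke,dwxr] -> 13 lines: ifk jdill byg zxt hbiy vvmtb iqi lke dwxr pck vxl jwlw wembm
Final line 1: ifk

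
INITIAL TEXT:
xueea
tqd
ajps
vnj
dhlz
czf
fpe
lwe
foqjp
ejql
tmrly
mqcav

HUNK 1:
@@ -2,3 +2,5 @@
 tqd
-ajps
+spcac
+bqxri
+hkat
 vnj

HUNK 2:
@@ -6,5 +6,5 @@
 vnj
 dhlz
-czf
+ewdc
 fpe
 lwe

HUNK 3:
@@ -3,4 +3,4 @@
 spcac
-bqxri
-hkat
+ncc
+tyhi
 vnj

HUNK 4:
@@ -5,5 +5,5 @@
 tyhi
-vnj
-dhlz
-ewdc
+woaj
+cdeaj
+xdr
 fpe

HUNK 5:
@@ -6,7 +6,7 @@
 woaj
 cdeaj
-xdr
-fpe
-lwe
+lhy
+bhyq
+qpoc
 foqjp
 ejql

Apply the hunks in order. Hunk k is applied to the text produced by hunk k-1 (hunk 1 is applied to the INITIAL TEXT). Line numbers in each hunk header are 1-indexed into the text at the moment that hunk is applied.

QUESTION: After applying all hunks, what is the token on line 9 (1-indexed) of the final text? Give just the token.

Answer: bhyq

Derivation:
Hunk 1: at line 2 remove [ajps] add [spcac,bqxri,hkat] -> 14 lines: xueea tqd spcac bqxri hkat vnj dhlz czf fpe lwe foqjp ejql tmrly mqcav
Hunk 2: at line 6 remove [czf] add [ewdc] -> 14 lines: xueea tqd spcac bqxri hkat vnj dhlz ewdc fpe lwe foqjp ejql tmrly mqcav
Hunk 3: at line 3 remove [bqxri,hkat] add [ncc,tyhi] -> 14 lines: xueea tqd spcac ncc tyhi vnj dhlz ewdc fpe lwe foqjp ejql tmrly mqcav
Hunk 4: at line 5 remove [vnj,dhlz,ewdc] add [woaj,cdeaj,xdr] -> 14 lines: xueea tqd spcac ncc tyhi woaj cdeaj xdr fpe lwe foqjp ejql tmrly mqcav
Hunk 5: at line 6 remove [xdr,fpe,lwe] add [lhy,bhyq,qpoc] -> 14 lines: xueea tqd spcac ncc tyhi woaj cdeaj lhy bhyq qpoc foqjp ejql tmrly mqcav
Final line 9: bhyq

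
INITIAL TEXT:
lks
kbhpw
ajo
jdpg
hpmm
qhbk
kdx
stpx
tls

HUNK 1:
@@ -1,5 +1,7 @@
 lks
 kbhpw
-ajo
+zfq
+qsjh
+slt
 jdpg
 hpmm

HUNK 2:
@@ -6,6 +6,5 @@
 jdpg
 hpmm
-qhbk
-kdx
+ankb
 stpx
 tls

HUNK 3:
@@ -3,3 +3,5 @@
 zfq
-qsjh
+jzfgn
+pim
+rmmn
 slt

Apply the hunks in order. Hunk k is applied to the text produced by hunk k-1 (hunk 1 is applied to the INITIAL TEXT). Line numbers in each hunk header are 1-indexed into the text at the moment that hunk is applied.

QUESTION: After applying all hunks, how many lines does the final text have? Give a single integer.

Hunk 1: at line 1 remove [ajo] add [zfq,qsjh,slt] -> 11 lines: lks kbhpw zfq qsjh slt jdpg hpmm qhbk kdx stpx tls
Hunk 2: at line 6 remove [qhbk,kdx] add [ankb] -> 10 lines: lks kbhpw zfq qsjh slt jdpg hpmm ankb stpx tls
Hunk 3: at line 3 remove [qsjh] add [jzfgn,pim,rmmn] -> 12 lines: lks kbhpw zfq jzfgn pim rmmn slt jdpg hpmm ankb stpx tls
Final line count: 12

Answer: 12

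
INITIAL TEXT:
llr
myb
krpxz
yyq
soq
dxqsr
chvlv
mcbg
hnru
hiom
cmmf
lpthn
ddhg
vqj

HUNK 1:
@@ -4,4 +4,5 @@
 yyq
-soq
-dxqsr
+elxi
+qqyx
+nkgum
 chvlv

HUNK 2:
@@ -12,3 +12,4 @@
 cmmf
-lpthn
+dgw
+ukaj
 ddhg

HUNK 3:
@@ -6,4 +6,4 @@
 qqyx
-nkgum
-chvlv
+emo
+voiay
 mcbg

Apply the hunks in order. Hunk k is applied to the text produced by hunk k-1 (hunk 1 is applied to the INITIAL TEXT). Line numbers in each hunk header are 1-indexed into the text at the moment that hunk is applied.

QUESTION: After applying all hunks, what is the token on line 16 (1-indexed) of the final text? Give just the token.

Answer: vqj

Derivation:
Hunk 1: at line 4 remove [soq,dxqsr] add [elxi,qqyx,nkgum] -> 15 lines: llr myb krpxz yyq elxi qqyx nkgum chvlv mcbg hnru hiom cmmf lpthn ddhg vqj
Hunk 2: at line 12 remove [lpthn] add [dgw,ukaj] -> 16 lines: llr myb krpxz yyq elxi qqyx nkgum chvlv mcbg hnru hiom cmmf dgw ukaj ddhg vqj
Hunk 3: at line 6 remove [nkgum,chvlv] add [emo,voiay] -> 16 lines: llr myb krpxz yyq elxi qqyx emo voiay mcbg hnru hiom cmmf dgw ukaj ddhg vqj
Final line 16: vqj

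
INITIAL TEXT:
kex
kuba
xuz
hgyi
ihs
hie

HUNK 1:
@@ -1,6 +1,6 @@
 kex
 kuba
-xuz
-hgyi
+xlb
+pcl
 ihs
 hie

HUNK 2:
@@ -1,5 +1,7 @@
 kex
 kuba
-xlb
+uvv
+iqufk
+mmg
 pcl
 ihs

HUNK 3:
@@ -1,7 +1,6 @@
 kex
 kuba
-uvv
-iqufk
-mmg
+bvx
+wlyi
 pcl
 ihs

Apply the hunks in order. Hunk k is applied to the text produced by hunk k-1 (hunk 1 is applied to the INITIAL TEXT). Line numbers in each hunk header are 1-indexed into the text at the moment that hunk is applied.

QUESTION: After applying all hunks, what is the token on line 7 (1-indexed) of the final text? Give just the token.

Answer: hie

Derivation:
Hunk 1: at line 1 remove [xuz,hgyi] add [xlb,pcl] -> 6 lines: kex kuba xlb pcl ihs hie
Hunk 2: at line 1 remove [xlb] add [uvv,iqufk,mmg] -> 8 lines: kex kuba uvv iqufk mmg pcl ihs hie
Hunk 3: at line 1 remove [uvv,iqufk,mmg] add [bvx,wlyi] -> 7 lines: kex kuba bvx wlyi pcl ihs hie
Final line 7: hie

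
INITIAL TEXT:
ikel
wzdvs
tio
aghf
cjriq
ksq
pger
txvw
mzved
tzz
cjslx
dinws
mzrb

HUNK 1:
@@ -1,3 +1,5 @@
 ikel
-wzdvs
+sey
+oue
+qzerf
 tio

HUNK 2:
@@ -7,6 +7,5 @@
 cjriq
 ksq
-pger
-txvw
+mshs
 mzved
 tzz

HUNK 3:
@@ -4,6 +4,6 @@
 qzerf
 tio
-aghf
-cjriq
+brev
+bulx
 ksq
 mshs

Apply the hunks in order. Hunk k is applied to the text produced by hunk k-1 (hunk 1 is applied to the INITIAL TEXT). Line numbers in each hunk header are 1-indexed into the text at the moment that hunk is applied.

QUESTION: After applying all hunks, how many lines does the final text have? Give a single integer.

Answer: 14

Derivation:
Hunk 1: at line 1 remove [wzdvs] add [sey,oue,qzerf] -> 15 lines: ikel sey oue qzerf tio aghf cjriq ksq pger txvw mzved tzz cjslx dinws mzrb
Hunk 2: at line 7 remove [pger,txvw] add [mshs] -> 14 lines: ikel sey oue qzerf tio aghf cjriq ksq mshs mzved tzz cjslx dinws mzrb
Hunk 3: at line 4 remove [aghf,cjriq] add [brev,bulx] -> 14 lines: ikel sey oue qzerf tio brev bulx ksq mshs mzved tzz cjslx dinws mzrb
Final line count: 14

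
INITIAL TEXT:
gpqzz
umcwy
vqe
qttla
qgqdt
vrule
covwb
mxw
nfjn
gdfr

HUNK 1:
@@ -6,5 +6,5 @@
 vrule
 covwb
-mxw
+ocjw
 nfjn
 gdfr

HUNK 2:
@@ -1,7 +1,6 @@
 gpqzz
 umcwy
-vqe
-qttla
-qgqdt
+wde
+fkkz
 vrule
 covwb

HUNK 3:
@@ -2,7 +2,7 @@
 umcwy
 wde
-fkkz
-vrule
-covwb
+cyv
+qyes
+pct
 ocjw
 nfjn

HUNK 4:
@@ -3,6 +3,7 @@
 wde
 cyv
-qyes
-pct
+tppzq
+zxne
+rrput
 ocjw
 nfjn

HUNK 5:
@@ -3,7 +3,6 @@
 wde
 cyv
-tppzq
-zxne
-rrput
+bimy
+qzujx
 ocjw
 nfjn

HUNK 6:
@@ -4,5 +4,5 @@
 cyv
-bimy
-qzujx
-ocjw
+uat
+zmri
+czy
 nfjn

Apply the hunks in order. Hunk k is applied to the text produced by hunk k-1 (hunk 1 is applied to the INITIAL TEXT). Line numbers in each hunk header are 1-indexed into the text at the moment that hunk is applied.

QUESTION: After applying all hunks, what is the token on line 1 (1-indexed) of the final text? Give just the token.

Answer: gpqzz

Derivation:
Hunk 1: at line 6 remove [mxw] add [ocjw] -> 10 lines: gpqzz umcwy vqe qttla qgqdt vrule covwb ocjw nfjn gdfr
Hunk 2: at line 1 remove [vqe,qttla,qgqdt] add [wde,fkkz] -> 9 lines: gpqzz umcwy wde fkkz vrule covwb ocjw nfjn gdfr
Hunk 3: at line 2 remove [fkkz,vrule,covwb] add [cyv,qyes,pct] -> 9 lines: gpqzz umcwy wde cyv qyes pct ocjw nfjn gdfr
Hunk 4: at line 3 remove [qyes,pct] add [tppzq,zxne,rrput] -> 10 lines: gpqzz umcwy wde cyv tppzq zxne rrput ocjw nfjn gdfr
Hunk 5: at line 3 remove [tppzq,zxne,rrput] add [bimy,qzujx] -> 9 lines: gpqzz umcwy wde cyv bimy qzujx ocjw nfjn gdfr
Hunk 6: at line 4 remove [bimy,qzujx,ocjw] add [uat,zmri,czy] -> 9 lines: gpqzz umcwy wde cyv uat zmri czy nfjn gdfr
Final line 1: gpqzz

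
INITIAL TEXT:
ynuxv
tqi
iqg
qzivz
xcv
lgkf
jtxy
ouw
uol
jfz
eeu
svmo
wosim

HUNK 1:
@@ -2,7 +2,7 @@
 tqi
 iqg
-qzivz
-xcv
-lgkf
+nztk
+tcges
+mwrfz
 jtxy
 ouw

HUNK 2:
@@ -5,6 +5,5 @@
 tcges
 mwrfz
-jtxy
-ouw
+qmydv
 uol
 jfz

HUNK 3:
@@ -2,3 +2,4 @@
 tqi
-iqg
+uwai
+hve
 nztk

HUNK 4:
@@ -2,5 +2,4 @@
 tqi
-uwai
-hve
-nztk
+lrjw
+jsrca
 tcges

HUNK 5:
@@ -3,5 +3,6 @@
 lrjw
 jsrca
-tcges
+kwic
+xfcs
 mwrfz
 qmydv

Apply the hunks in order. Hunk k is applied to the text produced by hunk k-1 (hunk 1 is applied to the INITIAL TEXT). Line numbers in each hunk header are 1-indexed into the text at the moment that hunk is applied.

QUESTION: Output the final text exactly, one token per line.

Hunk 1: at line 2 remove [qzivz,xcv,lgkf] add [nztk,tcges,mwrfz] -> 13 lines: ynuxv tqi iqg nztk tcges mwrfz jtxy ouw uol jfz eeu svmo wosim
Hunk 2: at line 5 remove [jtxy,ouw] add [qmydv] -> 12 lines: ynuxv tqi iqg nztk tcges mwrfz qmydv uol jfz eeu svmo wosim
Hunk 3: at line 2 remove [iqg] add [uwai,hve] -> 13 lines: ynuxv tqi uwai hve nztk tcges mwrfz qmydv uol jfz eeu svmo wosim
Hunk 4: at line 2 remove [uwai,hve,nztk] add [lrjw,jsrca] -> 12 lines: ynuxv tqi lrjw jsrca tcges mwrfz qmydv uol jfz eeu svmo wosim
Hunk 5: at line 3 remove [tcges] add [kwic,xfcs] -> 13 lines: ynuxv tqi lrjw jsrca kwic xfcs mwrfz qmydv uol jfz eeu svmo wosim

Answer: ynuxv
tqi
lrjw
jsrca
kwic
xfcs
mwrfz
qmydv
uol
jfz
eeu
svmo
wosim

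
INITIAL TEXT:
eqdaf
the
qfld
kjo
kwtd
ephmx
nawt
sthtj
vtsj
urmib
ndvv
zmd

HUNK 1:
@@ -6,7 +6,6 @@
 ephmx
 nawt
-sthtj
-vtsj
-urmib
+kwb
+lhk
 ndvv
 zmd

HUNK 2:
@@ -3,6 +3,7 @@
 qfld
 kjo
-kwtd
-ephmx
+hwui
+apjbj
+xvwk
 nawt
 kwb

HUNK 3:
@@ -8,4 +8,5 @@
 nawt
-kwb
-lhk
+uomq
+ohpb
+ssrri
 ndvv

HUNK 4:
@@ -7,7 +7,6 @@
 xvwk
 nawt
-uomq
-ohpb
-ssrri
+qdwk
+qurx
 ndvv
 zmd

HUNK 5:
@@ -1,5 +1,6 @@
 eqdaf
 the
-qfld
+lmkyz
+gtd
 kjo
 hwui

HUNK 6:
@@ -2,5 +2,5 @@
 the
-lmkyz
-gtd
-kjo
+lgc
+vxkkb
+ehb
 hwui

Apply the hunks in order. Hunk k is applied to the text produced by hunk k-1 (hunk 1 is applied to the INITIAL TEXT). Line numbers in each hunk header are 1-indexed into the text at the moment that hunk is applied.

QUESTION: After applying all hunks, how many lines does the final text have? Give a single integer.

Answer: 13

Derivation:
Hunk 1: at line 6 remove [sthtj,vtsj,urmib] add [kwb,lhk] -> 11 lines: eqdaf the qfld kjo kwtd ephmx nawt kwb lhk ndvv zmd
Hunk 2: at line 3 remove [kwtd,ephmx] add [hwui,apjbj,xvwk] -> 12 lines: eqdaf the qfld kjo hwui apjbj xvwk nawt kwb lhk ndvv zmd
Hunk 3: at line 8 remove [kwb,lhk] add [uomq,ohpb,ssrri] -> 13 lines: eqdaf the qfld kjo hwui apjbj xvwk nawt uomq ohpb ssrri ndvv zmd
Hunk 4: at line 7 remove [uomq,ohpb,ssrri] add [qdwk,qurx] -> 12 lines: eqdaf the qfld kjo hwui apjbj xvwk nawt qdwk qurx ndvv zmd
Hunk 5: at line 1 remove [qfld] add [lmkyz,gtd] -> 13 lines: eqdaf the lmkyz gtd kjo hwui apjbj xvwk nawt qdwk qurx ndvv zmd
Hunk 6: at line 2 remove [lmkyz,gtd,kjo] add [lgc,vxkkb,ehb] -> 13 lines: eqdaf the lgc vxkkb ehb hwui apjbj xvwk nawt qdwk qurx ndvv zmd
Final line count: 13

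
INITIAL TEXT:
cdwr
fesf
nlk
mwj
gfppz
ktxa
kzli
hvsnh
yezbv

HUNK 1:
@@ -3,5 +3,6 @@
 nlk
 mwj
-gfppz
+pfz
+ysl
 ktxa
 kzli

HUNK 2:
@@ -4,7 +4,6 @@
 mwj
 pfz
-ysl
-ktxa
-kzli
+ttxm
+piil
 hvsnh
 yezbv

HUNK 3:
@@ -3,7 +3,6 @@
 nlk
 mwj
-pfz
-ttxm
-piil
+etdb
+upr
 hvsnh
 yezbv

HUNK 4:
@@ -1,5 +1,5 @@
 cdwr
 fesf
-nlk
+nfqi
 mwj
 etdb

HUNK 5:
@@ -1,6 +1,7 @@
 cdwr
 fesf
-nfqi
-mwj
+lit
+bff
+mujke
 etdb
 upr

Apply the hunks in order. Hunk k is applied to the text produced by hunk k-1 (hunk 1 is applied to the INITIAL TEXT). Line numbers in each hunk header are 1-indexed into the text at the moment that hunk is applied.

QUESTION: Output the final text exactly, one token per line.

Hunk 1: at line 3 remove [gfppz] add [pfz,ysl] -> 10 lines: cdwr fesf nlk mwj pfz ysl ktxa kzli hvsnh yezbv
Hunk 2: at line 4 remove [ysl,ktxa,kzli] add [ttxm,piil] -> 9 lines: cdwr fesf nlk mwj pfz ttxm piil hvsnh yezbv
Hunk 3: at line 3 remove [pfz,ttxm,piil] add [etdb,upr] -> 8 lines: cdwr fesf nlk mwj etdb upr hvsnh yezbv
Hunk 4: at line 1 remove [nlk] add [nfqi] -> 8 lines: cdwr fesf nfqi mwj etdb upr hvsnh yezbv
Hunk 5: at line 1 remove [nfqi,mwj] add [lit,bff,mujke] -> 9 lines: cdwr fesf lit bff mujke etdb upr hvsnh yezbv

Answer: cdwr
fesf
lit
bff
mujke
etdb
upr
hvsnh
yezbv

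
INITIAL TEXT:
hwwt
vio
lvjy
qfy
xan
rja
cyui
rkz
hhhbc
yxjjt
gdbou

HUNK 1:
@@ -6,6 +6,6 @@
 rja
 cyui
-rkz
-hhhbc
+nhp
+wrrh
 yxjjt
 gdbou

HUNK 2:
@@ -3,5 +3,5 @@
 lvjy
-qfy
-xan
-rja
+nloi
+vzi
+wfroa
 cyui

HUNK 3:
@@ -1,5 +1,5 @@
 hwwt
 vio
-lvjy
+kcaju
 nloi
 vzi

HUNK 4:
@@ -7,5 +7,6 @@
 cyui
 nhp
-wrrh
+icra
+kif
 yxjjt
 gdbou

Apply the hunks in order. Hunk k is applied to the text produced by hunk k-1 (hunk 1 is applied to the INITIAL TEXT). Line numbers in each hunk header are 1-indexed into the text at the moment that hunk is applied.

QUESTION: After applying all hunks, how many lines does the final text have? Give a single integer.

Answer: 12

Derivation:
Hunk 1: at line 6 remove [rkz,hhhbc] add [nhp,wrrh] -> 11 lines: hwwt vio lvjy qfy xan rja cyui nhp wrrh yxjjt gdbou
Hunk 2: at line 3 remove [qfy,xan,rja] add [nloi,vzi,wfroa] -> 11 lines: hwwt vio lvjy nloi vzi wfroa cyui nhp wrrh yxjjt gdbou
Hunk 3: at line 1 remove [lvjy] add [kcaju] -> 11 lines: hwwt vio kcaju nloi vzi wfroa cyui nhp wrrh yxjjt gdbou
Hunk 4: at line 7 remove [wrrh] add [icra,kif] -> 12 lines: hwwt vio kcaju nloi vzi wfroa cyui nhp icra kif yxjjt gdbou
Final line count: 12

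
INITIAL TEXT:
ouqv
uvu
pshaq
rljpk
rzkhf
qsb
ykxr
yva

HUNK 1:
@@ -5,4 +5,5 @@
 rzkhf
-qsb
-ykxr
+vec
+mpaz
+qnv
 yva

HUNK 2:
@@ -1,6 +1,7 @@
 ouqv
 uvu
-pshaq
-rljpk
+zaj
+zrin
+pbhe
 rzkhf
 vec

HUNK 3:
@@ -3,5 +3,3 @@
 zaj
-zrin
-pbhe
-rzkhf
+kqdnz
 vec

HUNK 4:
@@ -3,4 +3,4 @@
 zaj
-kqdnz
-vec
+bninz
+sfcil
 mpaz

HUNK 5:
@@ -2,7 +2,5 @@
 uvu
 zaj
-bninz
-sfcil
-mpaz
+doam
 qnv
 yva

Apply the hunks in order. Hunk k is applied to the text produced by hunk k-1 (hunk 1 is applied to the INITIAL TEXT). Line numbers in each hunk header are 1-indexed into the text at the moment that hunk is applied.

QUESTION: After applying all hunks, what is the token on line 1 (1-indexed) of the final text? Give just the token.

Hunk 1: at line 5 remove [qsb,ykxr] add [vec,mpaz,qnv] -> 9 lines: ouqv uvu pshaq rljpk rzkhf vec mpaz qnv yva
Hunk 2: at line 1 remove [pshaq,rljpk] add [zaj,zrin,pbhe] -> 10 lines: ouqv uvu zaj zrin pbhe rzkhf vec mpaz qnv yva
Hunk 3: at line 3 remove [zrin,pbhe,rzkhf] add [kqdnz] -> 8 lines: ouqv uvu zaj kqdnz vec mpaz qnv yva
Hunk 4: at line 3 remove [kqdnz,vec] add [bninz,sfcil] -> 8 lines: ouqv uvu zaj bninz sfcil mpaz qnv yva
Hunk 5: at line 2 remove [bninz,sfcil,mpaz] add [doam] -> 6 lines: ouqv uvu zaj doam qnv yva
Final line 1: ouqv

Answer: ouqv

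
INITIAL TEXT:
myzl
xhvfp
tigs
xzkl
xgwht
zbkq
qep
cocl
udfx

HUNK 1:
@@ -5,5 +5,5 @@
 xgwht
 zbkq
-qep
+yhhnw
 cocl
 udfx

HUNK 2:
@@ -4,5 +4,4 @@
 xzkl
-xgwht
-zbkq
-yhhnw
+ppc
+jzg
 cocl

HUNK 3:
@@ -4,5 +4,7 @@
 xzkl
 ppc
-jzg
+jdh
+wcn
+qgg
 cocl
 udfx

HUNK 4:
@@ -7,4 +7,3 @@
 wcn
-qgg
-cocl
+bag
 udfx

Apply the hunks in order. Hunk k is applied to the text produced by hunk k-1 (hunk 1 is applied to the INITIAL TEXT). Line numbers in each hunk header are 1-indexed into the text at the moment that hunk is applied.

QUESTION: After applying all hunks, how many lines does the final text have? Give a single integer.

Hunk 1: at line 5 remove [qep] add [yhhnw] -> 9 lines: myzl xhvfp tigs xzkl xgwht zbkq yhhnw cocl udfx
Hunk 2: at line 4 remove [xgwht,zbkq,yhhnw] add [ppc,jzg] -> 8 lines: myzl xhvfp tigs xzkl ppc jzg cocl udfx
Hunk 3: at line 4 remove [jzg] add [jdh,wcn,qgg] -> 10 lines: myzl xhvfp tigs xzkl ppc jdh wcn qgg cocl udfx
Hunk 4: at line 7 remove [qgg,cocl] add [bag] -> 9 lines: myzl xhvfp tigs xzkl ppc jdh wcn bag udfx
Final line count: 9

Answer: 9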